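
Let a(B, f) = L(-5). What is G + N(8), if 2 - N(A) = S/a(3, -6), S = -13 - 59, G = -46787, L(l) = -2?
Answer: -46821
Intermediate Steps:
a(B, f) = -2
S = -72
N(A) = -34 (N(A) = 2 - (-72)/(-2) = 2 - (-72)*(-1)/2 = 2 - 1*36 = 2 - 36 = -34)
G + N(8) = -46787 - 34 = -46821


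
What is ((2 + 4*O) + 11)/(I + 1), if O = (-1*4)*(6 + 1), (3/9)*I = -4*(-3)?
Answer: -99/37 ≈ -2.6757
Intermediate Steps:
I = 36 (I = 3*(-4*(-3)) = 3*12 = 36)
O = -28 (O = -4*7 = -28)
((2 + 4*O) + 11)/(I + 1) = ((2 + 4*(-28)) + 11)/(36 + 1) = ((2 - 112) + 11)/37 = (-110 + 11)/37 = (1/37)*(-99) = -99/37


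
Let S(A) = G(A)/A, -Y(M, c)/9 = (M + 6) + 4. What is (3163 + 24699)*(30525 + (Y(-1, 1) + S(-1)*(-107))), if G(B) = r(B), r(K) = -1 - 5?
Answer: 830343324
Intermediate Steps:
r(K) = -6
G(B) = -6
Y(M, c) = -90 - 9*M (Y(M, c) = -9*((M + 6) + 4) = -9*((6 + M) + 4) = -9*(10 + M) = -90 - 9*M)
S(A) = -6/A
(3163 + 24699)*(30525 + (Y(-1, 1) + S(-1)*(-107))) = (3163 + 24699)*(30525 + ((-90 - 9*(-1)) - 6/(-1)*(-107))) = 27862*(30525 + ((-90 + 9) - 6*(-1)*(-107))) = 27862*(30525 + (-81 + 6*(-107))) = 27862*(30525 + (-81 - 642)) = 27862*(30525 - 723) = 27862*29802 = 830343324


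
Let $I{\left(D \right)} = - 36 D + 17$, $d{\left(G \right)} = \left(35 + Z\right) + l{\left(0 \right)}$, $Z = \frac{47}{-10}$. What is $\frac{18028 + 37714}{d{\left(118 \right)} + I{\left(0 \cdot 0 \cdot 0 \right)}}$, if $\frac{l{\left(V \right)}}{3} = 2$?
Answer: $\frac{557420}{533} \approx 1045.8$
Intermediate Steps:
$Z = - \frac{47}{10}$ ($Z = 47 \left(- \frac{1}{10}\right) = - \frac{47}{10} \approx -4.7$)
$l{\left(V \right)} = 6$ ($l{\left(V \right)} = 3 \cdot 2 = 6$)
$d{\left(G \right)} = \frac{363}{10}$ ($d{\left(G \right)} = \left(35 - \frac{47}{10}\right) + 6 = \frac{303}{10} + 6 = \frac{363}{10}$)
$I{\left(D \right)} = 17 - 36 D$
$\frac{18028 + 37714}{d{\left(118 \right)} + I{\left(0 \cdot 0 \cdot 0 \right)}} = \frac{18028 + 37714}{\frac{363}{10} + \left(17 - 36 \cdot 0 \cdot 0 \cdot 0\right)} = \frac{55742}{\frac{363}{10} + \left(17 - 36 \cdot 0 \cdot 0\right)} = \frac{55742}{\frac{363}{10} + \left(17 - 0\right)} = \frac{55742}{\frac{363}{10} + \left(17 + 0\right)} = \frac{55742}{\frac{363}{10} + 17} = \frac{55742}{\frac{533}{10}} = 55742 \cdot \frac{10}{533} = \frac{557420}{533}$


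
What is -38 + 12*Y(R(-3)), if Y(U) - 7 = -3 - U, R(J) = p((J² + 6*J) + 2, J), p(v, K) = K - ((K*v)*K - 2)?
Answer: -734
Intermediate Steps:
p(v, K) = 2 + K - v*K² (p(v, K) = K - (v*K² - 2) = K - (-2 + v*K²) = K + (2 - v*K²) = 2 + K - v*K²)
R(J) = 2 + J - J²*(2 + J² + 6*J) (R(J) = 2 + J - ((J² + 6*J) + 2)*J² = 2 + J - (2 + J² + 6*J)*J² = 2 + J - J²*(2 + J² + 6*J))
Y(U) = 4 - U (Y(U) = 7 + (-3 - U) = 4 - U)
-38 + 12*Y(R(-3)) = -38 + 12*(4 - (2 - 3 - 1*(-3)²*(2 + (-3)² + 6*(-3)))) = -38 + 12*(4 - (2 - 3 - 1*9*(2 + 9 - 18))) = -38 + 12*(4 - (2 - 3 - 1*9*(-7))) = -38 + 12*(4 - (2 - 3 + 63)) = -38 + 12*(4 - 1*62) = -38 + 12*(4 - 62) = -38 + 12*(-58) = -38 - 696 = -734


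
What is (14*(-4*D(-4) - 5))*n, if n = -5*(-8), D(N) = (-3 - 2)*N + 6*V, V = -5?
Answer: 19600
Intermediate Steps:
D(N) = -30 - 5*N (D(N) = (-3 - 2)*N + 6*(-5) = -5*N - 30 = -30 - 5*N)
n = 40
(14*(-4*D(-4) - 5))*n = (14*(-4*(-30 - 5*(-4)) - 5))*40 = (14*(-4*(-30 + 20) - 5))*40 = (14*(-4*(-10) - 5))*40 = (14*(-1*(-40) - 5))*40 = (14*(40 - 5))*40 = (14*35)*40 = 490*40 = 19600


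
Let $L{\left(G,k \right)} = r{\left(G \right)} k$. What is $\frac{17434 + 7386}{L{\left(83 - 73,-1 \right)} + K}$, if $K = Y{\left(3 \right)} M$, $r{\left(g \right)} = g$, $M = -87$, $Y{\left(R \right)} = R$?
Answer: $- \frac{24820}{271} \approx -91.587$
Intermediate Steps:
$K = -261$ ($K = 3 \left(-87\right) = -261$)
$L{\left(G,k \right)} = G k$
$\frac{17434 + 7386}{L{\left(83 - 73,-1 \right)} + K} = \frac{17434 + 7386}{\left(83 - 73\right) \left(-1\right) - 261} = \frac{24820}{10 \left(-1\right) - 261} = \frac{24820}{-10 - 261} = \frac{24820}{-271} = 24820 \left(- \frac{1}{271}\right) = - \frac{24820}{271}$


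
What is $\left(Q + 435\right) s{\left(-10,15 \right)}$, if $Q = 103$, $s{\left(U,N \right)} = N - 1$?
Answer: $7532$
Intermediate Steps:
$s{\left(U,N \right)} = -1 + N$
$\left(Q + 435\right) s{\left(-10,15 \right)} = \left(103 + 435\right) \left(-1 + 15\right) = 538 \cdot 14 = 7532$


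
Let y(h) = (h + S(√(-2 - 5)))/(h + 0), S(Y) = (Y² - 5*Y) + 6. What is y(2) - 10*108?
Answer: -2159/2 - 5*I*√7/2 ≈ -1079.5 - 6.6144*I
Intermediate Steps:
S(Y) = 6 + Y² - 5*Y
y(h) = (-1 + h - 5*I*√7)/h (y(h) = (h + (6 + (√(-2 - 5))² - 5*√(-2 - 5)))/(h + 0) = (h + (6 + (√(-7))² - 5*I*√7))/h = (h + (6 + (I*√7)² - 5*I*√7))/h = (h + (6 - 7 - 5*I*√7))/h = (h + (-1 - 5*I*√7))/h = (-1 + h - 5*I*√7)/h)
y(2) - 10*108 = (-1 + 2 - 5*I*√7)/2 - 10*108 = (1 - 5*I*√7)/2 - 1080 = (½ - 5*I*√7/2) - 1080 = -2159/2 - 5*I*√7/2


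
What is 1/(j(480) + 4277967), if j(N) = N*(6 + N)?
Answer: 1/4511247 ≈ 2.2167e-7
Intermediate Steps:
1/(j(480) + 4277967) = 1/(480*(6 + 480) + 4277967) = 1/(480*486 + 4277967) = 1/(233280 + 4277967) = 1/4511247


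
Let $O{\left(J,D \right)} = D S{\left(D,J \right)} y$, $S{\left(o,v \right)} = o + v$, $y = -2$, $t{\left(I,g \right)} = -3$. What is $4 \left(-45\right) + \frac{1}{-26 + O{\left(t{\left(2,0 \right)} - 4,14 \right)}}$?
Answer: $- \frac{39961}{222} \approx -180.0$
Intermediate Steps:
$O{\left(J,D \right)} = - 2 D \left(D + J\right)$ ($O{\left(J,D \right)} = D \left(D + J\right) \left(-2\right) = - 2 D \left(D + J\right)$)
$4 \left(-45\right) + \frac{1}{-26 + O{\left(t{\left(2,0 \right)} - 4,14 \right)}} = 4 \left(-45\right) + \frac{1}{-26 - 28 \left(14 - 7\right)} = -180 + \frac{1}{-26 - 28 \left(14 - 7\right)} = -180 + \frac{1}{-26 - 28 \cdot 7} = -180 + \frac{1}{-26 - 196} = -180 + \frac{1}{-222} = -180 - \frac{1}{222} = - \frac{39961}{222}$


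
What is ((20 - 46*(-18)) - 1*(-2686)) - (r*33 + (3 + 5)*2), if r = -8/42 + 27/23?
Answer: 561173/161 ≈ 3485.5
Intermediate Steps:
r = 475/483 (r = -8*1/42 + 27*(1/23) = -4/21 + 27/23 = 475/483 ≈ 0.98344)
((20 - 46*(-18)) - 1*(-2686)) - (r*33 + (3 + 5)*2) = ((20 - 46*(-18)) - 1*(-2686)) - ((475/483)*33 + (3 + 5)*2) = ((20 + 828) + 2686) - (5225/161 + 8*2) = (848 + 2686) - (5225/161 + 16) = 3534 - 1*7801/161 = 3534 - 7801/161 = 561173/161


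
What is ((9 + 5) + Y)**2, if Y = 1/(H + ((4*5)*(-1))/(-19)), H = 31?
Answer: 73017025/370881 ≈ 196.87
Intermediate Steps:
Y = 19/609 (Y = 1/(31 + ((4*5)*(-1))/(-19)) = 1/(31 + (20*(-1))*(-1/19)) = 1/(31 - 20*(-1/19)) = 1/(31 + 20/19) = 1/(609/19) = 19/609 ≈ 0.031199)
((9 + 5) + Y)**2 = ((9 + 5) + 19/609)**2 = (14 + 19/609)**2 = (8545/609)**2 = 73017025/370881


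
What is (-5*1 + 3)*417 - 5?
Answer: -839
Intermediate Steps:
(-5*1 + 3)*417 - 5 = (-5 + 3)*417 - 5 = -2*417 - 5 = -834 - 5 = -839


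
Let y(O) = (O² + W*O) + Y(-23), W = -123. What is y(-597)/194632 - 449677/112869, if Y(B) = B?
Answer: -39008518891/21967919208 ≈ -1.7757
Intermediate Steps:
y(O) = -23 + O² - 123*O (y(O) = (O² - 123*O) - 23 = -23 + O² - 123*O)
y(-597)/194632 - 449677/112869 = (-23 + (-597)² - 123*(-597))/194632 - 449677/112869 = (-23 + 356409 + 73431)*(1/194632) - 449677*1/112869 = 429817*(1/194632) - 449677/112869 = 429817/194632 - 449677/112869 = -39008518891/21967919208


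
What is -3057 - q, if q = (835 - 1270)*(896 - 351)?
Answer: 234018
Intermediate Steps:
q = -237075 (q = -435*545 = -237075)
-3057 - q = -3057 - 1*(-237075) = -3057 + 237075 = 234018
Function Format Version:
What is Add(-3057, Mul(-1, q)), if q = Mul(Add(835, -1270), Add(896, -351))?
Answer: 234018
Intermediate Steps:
q = -237075 (q = Mul(-435, 545) = -237075)
Add(-3057, Mul(-1, q)) = Add(-3057, Mul(-1, -237075)) = Add(-3057, 237075) = 234018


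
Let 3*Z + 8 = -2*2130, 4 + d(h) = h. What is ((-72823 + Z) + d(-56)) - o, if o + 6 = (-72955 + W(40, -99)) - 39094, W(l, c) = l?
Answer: 113128/3 ≈ 37709.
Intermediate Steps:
d(h) = -4 + h
Z = -4268/3 (Z = -8/3 + (-2*2130)/3 = -8/3 + (⅓)*(-4260) = -8/3 - 1420 = -4268/3 ≈ -1422.7)
o = -112015 (o = -6 + ((-72955 + 40) - 39094) = -6 + (-72915 - 39094) = -6 - 112009 = -112015)
((-72823 + Z) + d(-56)) - o = ((-72823 - 4268/3) + (-4 - 56)) - 1*(-112015) = (-222737/3 - 60) + 112015 = -222917/3 + 112015 = 113128/3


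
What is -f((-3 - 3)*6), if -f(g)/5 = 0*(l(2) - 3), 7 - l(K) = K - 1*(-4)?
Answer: 0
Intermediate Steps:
l(K) = 3 - K (l(K) = 7 - (K - 1*(-4)) = 7 - (K + 4) = 7 - (4 + K) = 7 + (-4 - K) = 3 - K)
f(g) = 0 (f(g) = -0*((3 - 1*2) - 3) = -0*((3 - 2) - 3) = -0*(1 - 3) = -0*(-2) = -5*0 = 0)
-f((-3 - 3)*6) = -1*0 = 0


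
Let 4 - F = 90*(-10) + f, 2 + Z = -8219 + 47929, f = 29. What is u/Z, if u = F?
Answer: 875/39708 ≈ 0.022036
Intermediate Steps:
Z = 39708 (Z = -2 + (-8219 + 47929) = -2 + 39710 = 39708)
F = 875 (F = 4 - (90*(-10) + 29) = 4 - (-900 + 29) = 4 - 1*(-871) = 4 + 871 = 875)
u = 875
u/Z = 875/39708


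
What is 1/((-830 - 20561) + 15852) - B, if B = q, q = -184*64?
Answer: 65227263/5539 ≈ 11776.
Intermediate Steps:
q = -11776
B = -11776
1/((-830 - 20561) + 15852) - B = 1/((-830 - 20561) + 15852) - 1*(-11776) = 1/(-21391 + 15852) + 11776 = 1/(-5539) + 11776 = -1/5539 + 11776 = 65227263/5539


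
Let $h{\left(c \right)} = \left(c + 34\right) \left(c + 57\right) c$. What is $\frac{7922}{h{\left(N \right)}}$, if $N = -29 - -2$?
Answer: $- \frac{3961}{2835} \approx -1.3972$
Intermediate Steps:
$N = -27$ ($N = -29 + 2 = -27$)
$h{\left(c \right)} = c \left(34 + c\right) \left(57 + c\right)$ ($h{\left(c \right)} = \left(34 + c\right) \left(57 + c\right) c = c \left(34 + c\right) \left(57 + c\right)$)
$\frac{7922}{h{\left(N \right)}} = \frac{7922}{\left(-27\right) \left(1938 + \left(-27\right)^{2} + 91 \left(-27\right)\right)} = \frac{7922}{\left(-27\right) \left(1938 + 729 - 2457\right)} = \frac{7922}{\left(-27\right) 210} = \frac{7922}{-5670} = 7922 \left(- \frac{1}{5670}\right) = - \frac{3961}{2835}$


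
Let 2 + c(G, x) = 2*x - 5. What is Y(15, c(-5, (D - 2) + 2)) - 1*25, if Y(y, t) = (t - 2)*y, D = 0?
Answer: -160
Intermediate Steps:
c(G, x) = -7 + 2*x (c(G, x) = -2 + (2*x - 5) = -2 + (-5 + 2*x) = -7 + 2*x)
Y(y, t) = y*(-2 + t) (Y(y, t) = (-2 + t)*y = y*(-2 + t))
Y(15, c(-5, (D - 2) + 2)) - 1*25 = 15*(-2 + (-7 + 2*((0 - 2) + 2))) - 1*25 = 15*(-2 + (-7 + 2*(-2 + 2))) - 25 = 15*(-2 + (-7 + 2*0)) - 25 = 15*(-2 + (-7 + 0)) - 25 = 15*(-2 - 7) - 25 = 15*(-9) - 25 = -135 - 25 = -160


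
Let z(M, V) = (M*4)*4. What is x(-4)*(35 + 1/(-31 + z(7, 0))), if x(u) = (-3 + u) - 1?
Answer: -22688/81 ≈ -280.10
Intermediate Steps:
z(M, V) = 16*M (z(M, V) = (4*M)*4 = 16*M)
x(u) = -4 + u
x(-4)*(35 + 1/(-31 + z(7, 0))) = (-4 - 4)*(35 + 1/(-31 + 16*7)) = -8*(35 + 1/(-31 + 112)) = -8*(35 + 1/81) = -8*2836/81 = -22688/81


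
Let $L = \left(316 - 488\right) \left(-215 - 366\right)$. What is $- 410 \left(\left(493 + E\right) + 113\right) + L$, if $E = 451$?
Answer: $-333438$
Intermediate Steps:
$L = 99932$ ($L = \left(-172\right) \left(-581\right) = 99932$)
$- 410 \left(\left(493 + E\right) + 113\right) + L = - 410 \left(\left(493 + 451\right) + 113\right) + 99932 = - 410 \left(944 + 113\right) + 99932 = \left(-410\right) 1057 + 99932 = -433370 + 99932 = -333438$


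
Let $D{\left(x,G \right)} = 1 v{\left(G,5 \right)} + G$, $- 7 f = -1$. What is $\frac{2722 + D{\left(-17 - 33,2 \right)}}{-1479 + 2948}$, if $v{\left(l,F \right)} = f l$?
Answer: $\frac{19070}{10283} \approx 1.8545$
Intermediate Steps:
$f = \frac{1}{7}$ ($f = \left(- \frac{1}{7}\right) \left(-1\right) = \frac{1}{7} \approx 0.14286$)
$v{\left(l,F \right)} = \frac{l}{7}$
$D{\left(x,G \right)} = \frac{8 G}{7}$ ($D{\left(x,G \right)} = 1 \frac{G}{7} + G = \frac{G}{7} + G = \frac{8 G}{7}$)
$\frac{2722 + D{\left(-17 - 33,2 \right)}}{-1479 + 2948} = \frac{2722 + \frac{8}{7} \cdot 2}{-1479 + 2948} = \frac{2722 + \frac{16}{7}}{1469} = \frac{19070}{7} \cdot \frac{1}{1469} = \frac{19070}{10283}$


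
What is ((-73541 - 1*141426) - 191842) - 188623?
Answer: -595432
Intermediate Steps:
((-73541 - 1*141426) - 191842) - 188623 = ((-73541 - 141426) - 191842) - 188623 = (-214967 - 191842) - 188623 = -406809 - 188623 = -595432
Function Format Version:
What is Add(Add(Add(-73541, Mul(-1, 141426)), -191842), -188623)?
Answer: -595432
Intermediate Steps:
Add(Add(Add(-73541, Mul(-1, 141426)), -191842), -188623) = Add(Add(Add(-73541, -141426), -191842), -188623) = Add(Add(-214967, -191842), -188623) = Add(-406809, -188623) = -595432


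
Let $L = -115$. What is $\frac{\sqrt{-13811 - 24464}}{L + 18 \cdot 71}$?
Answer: $\frac{5 i \sqrt{1531}}{1163} \approx 0.16822 i$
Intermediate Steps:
$\frac{\sqrt{-13811 - 24464}}{L + 18 \cdot 71} = \frac{\sqrt{-13811 - 24464}}{-115 + 18 \cdot 71} = \frac{\sqrt{-38275}}{-115 + 1278} = \frac{5 i \sqrt{1531}}{1163}$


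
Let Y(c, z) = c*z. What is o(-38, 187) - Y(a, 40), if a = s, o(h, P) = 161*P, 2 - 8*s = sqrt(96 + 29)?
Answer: 30097 + 25*sqrt(5) ≈ 30153.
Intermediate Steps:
s = 1/4 - 5*sqrt(5)/8 (s = 1/4 - sqrt(96 + 29)/8 = 1/4 - 5*sqrt(5)/8 ≈ -1.1475)
a = 1/4 - 5*sqrt(5)/8 ≈ -1.1475
o(-38, 187) - Y(a, 40) = 161*187 - (1/4 - 5*sqrt(5)/8)*40 = 30107 - (10 - 25*sqrt(5)) = 30107 + (-10 + 25*sqrt(5)) = 30097 + 25*sqrt(5)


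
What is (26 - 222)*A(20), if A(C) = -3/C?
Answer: 147/5 ≈ 29.400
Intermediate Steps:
(26 - 222)*A(20) = (26 - 222)*(-3/20) = -(-588)/20 = -196*(-3/20) = 147/5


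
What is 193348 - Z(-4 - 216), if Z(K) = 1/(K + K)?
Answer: 85073121/440 ≈ 1.9335e+5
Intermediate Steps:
Z(K) = 1/(2*K)
193348 - Z(-4 - 216) = 193348 - 1/(2*(-4 - 216)) = 193348 - 1/(2*(-220)) = 193348 - (-1)/(2*220) = 193348 - 1*(-1/440) = 193348 + 1/440 = 85073121/440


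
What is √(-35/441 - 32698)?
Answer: I*√14419853/21 ≈ 180.83*I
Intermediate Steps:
√(-35/441 - 32698) = √(-35*1/441 - 32698) = √(-5/63 - 32698) = √(-2059979/63) = I*√14419853/21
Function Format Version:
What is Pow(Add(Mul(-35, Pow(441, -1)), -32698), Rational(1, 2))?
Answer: Mul(Rational(1, 21), I, Pow(14419853, Rational(1, 2))) ≈ Mul(180.83, I)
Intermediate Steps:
Pow(Add(Mul(-35, Pow(441, -1)), -32698), Rational(1, 2)) = Pow(Add(Mul(-35, Rational(1, 441)), -32698), Rational(1, 2)) = Pow(Add(Rational(-5, 63), -32698), Rational(1, 2)) = Pow(Rational(-2059979, 63), Rational(1, 2)) = Mul(Rational(1, 21), I, Pow(14419853, Rational(1, 2)))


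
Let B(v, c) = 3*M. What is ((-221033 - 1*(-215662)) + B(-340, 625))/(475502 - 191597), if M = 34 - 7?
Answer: -1058/56781 ≈ -0.018633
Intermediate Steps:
M = 27
B(v, c) = 81 (B(v, c) = 3*27 = 81)
((-221033 - 1*(-215662)) + B(-340, 625))/(475502 - 191597) = ((-221033 - 1*(-215662)) + 81)/(475502 - 191597) = ((-221033 + 215662) + 81)/283905 = (-5371 + 81)*(1/283905) = -5290*1/283905 = -1058/56781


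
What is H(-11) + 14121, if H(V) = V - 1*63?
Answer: 14047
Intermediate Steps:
H(V) = -63 + V (H(V) = V - 63 = -63 + V)
H(-11) + 14121 = (-63 - 11) + 14121 = -74 + 14121 = 14047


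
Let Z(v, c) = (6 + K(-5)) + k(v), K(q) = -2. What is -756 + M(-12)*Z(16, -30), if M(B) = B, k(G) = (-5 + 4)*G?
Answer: -612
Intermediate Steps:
k(G) = -G
Z(v, c) = 4 - v (Z(v, c) = (6 - 2) - v = 4 - v)
-756 + M(-12)*Z(16, -30) = -756 - 12*(4 - 1*16) = -756 - 12*(4 - 16) = -756 - 12*(-12) = -756 + 144 = -612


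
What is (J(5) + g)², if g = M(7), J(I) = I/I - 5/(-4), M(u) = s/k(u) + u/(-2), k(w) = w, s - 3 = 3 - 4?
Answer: 729/784 ≈ 0.92985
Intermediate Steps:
s = 2 (s = 3 + (3 - 4) = 3 - 1 = 2)
M(u) = 2/u - u/2 (M(u) = 2/u + u/(-2) = 2/u + u*(-½) = 2/u - u/2)
J(I) = 9/4 (J(I) = 1 - 5*(-¼) = 1 + 5/4 = 9/4)
g = -45/14 (g = 2/7 - ½*7 = 2*(⅐) - 7/2 = 2/7 - 7/2 = -45/14 ≈ -3.2143)
(J(5) + g)² = (9/4 - 45/14)² = (-27/28)² = 729/784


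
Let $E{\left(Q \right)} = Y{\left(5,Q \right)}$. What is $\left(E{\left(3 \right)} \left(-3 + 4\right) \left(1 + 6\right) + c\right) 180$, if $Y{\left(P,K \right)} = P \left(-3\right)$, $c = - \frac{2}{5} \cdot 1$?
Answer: $-18972$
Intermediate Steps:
$c = - \frac{2}{5}$ ($c = \left(-2\right) \frac{1}{5} \cdot 1 = \left(- \frac{2}{5}\right) 1 = - \frac{2}{5} \approx -0.4$)
$Y{\left(P,K \right)} = - 3 P$
$E{\left(Q \right)} = -15$ ($E{\left(Q \right)} = \left(-3\right) 5 = -15$)
$\left(E{\left(3 \right)} \left(-3 + 4\right) \left(1 + 6\right) + c\right) 180 = \left(- 15 \left(-3 + 4\right) \left(1 + 6\right) - \frac{2}{5}\right) 180 = \left(- 15 \cdot 1 \cdot 7 - \frac{2}{5}\right) 180 = \left(\left(-15\right) 7 - \frac{2}{5}\right) 180 = \left(-105 - \frac{2}{5}\right) 180 = \left(- \frac{527}{5}\right) 180 = -18972$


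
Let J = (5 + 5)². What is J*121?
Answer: 12100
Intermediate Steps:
J = 100 (J = 10² = 100)
J*121 = 100*121 = 12100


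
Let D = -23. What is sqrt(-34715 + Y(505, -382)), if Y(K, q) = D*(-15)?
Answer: I*sqrt(34370) ≈ 185.39*I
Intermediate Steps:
Y(K, q) = 345 (Y(K, q) = -23*(-15) = 345)
sqrt(-34715 + Y(505, -382)) = sqrt(-34715 + 345) = sqrt(-34370) = I*sqrt(34370)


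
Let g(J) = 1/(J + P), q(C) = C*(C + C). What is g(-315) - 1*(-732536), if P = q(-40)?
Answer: 2113366361/2885 ≈ 7.3254e+5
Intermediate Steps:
q(C) = 2*C² (q(C) = C*(2*C) = 2*C²)
P = 3200 (P = 2*(-40)² = 2*1600 = 3200)
g(J) = 1/(3200 + J) (g(J) = 1/(J + 3200) = 1/(3200 + J))
g(-315) - 1*(-732536) = 1/(3200 - 315) - 1*(-732536) = 1/2885 + 732536 = 2113366361/2885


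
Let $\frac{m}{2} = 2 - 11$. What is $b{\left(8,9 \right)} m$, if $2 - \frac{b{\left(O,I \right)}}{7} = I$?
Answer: $882$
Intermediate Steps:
$m = -18$ ($m = 2 \left(2 - 11\right) = 2 \left(-9\right) = -18$)
$b{\left(O,I \right)} = 14 - 7 I$
$b{\left(8,9 \right)} m = \left(14 - 63\right) \left(-18\right) = \left(-49\right) \left(-18\right) = 882$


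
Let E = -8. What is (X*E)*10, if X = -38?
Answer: 3040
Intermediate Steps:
(X*E)*10 = -38*(-8)*10 = 304*10 = 3040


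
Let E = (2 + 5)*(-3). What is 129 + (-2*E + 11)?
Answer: 182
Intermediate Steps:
E = -21 (E = 7*(-3) = -21)
129 + (-2*E + 11) = 129 + (-2*(-21) + 11) = 129 + (42 + 11) = 129 + 53 = 182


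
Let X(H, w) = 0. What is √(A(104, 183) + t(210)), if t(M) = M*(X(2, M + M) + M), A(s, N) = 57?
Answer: √44157 ≈ 210.14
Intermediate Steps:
t(M) = M² (t(M) = M*(0 + M) = M*M = M²)
√(A(104, 183) + t(210)) = √(57 + 210²) = √(57 + 44100) = √44157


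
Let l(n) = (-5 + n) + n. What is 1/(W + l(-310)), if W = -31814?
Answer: -1/32439 ≈ -3.0827e-5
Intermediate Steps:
l(n) = -5 + 2*n
1/(W + l(-310)) = 1/(-31814 + (-5 + 2*(-310))) = 1/(-31814 + (-5 - 620)) = 1/(-31814 - 625) = 1/(-32439) = -1/32439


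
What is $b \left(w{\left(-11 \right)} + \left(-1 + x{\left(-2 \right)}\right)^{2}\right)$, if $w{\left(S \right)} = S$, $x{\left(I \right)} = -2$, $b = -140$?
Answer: $280$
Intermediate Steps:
$b \left(w{\left(-11 \right)} + \left(-1 + x{\left(-2 \right)}\right)^{2}\right) = - 140 \left(-11 + \left(-1 - 2\right)^{2}\right) = - 140 \left(-11 + \left(-3\right)^{2}\right) = - 140 \left(-11 + 9\right) = \left(-140\right) \left(-2\right) = 280$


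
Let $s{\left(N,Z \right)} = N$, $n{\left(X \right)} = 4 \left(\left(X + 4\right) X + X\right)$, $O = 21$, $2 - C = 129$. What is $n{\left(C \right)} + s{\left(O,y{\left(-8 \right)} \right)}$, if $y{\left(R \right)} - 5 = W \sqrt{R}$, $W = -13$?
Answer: $61997$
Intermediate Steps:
$C = -127$ ($C = 2 - 129 = -127$)
$n{\left(X \right)} = 4 X + 4 X \left(4 + X\right)$ ($n{\left(X \right)} = 4 \left(\left(4 + X\right) X + X\right) = 4 \left(X \left(4 + X\right) + X\right) = 4 \left(X + X \left(4 + X\right)\right) = 4 X + 4 X \left(4 + X\right)$)
$y{\left(R \right)} = 5 - 13 \sqrt{R}$
$n{\left(C \right)} + s{\left(O,y{\left(-8 \right)} \right)} = 4 \left(-127\right) \left(5 - 127\right) + 21 = 4 \left(-127\right) \left(-122\right) + 21 = 61976 + 21 = 61997$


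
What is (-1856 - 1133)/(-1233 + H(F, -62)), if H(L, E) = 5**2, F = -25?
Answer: 2989/1208 ≈ 2.4743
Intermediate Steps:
H(L, E) = 25
(-1856 - 1133)/(-1233 + H(F, -62)) = (-1856 - 1133)/(-1233 + 25) = -2989/(-1208) = -2989*(-1/1208) = 2989/1208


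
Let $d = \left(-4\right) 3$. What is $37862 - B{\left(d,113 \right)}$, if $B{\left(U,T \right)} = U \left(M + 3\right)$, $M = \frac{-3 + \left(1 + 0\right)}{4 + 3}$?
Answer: $\frac{265262}{7} \approx 37895.0$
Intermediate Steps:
$M = - \frac{2}{7}$ ($M = \frac{-3 + 1}{7} = \left(-2\right) \frac{1}{7} = - \frac{2}{7} \approx -0.28571$)
$d = -12$
$B{\left(U,T \right)} = \frac{19 U}{7}$ ($B{\left(U,T \right)} = U \left(- \frac{2}{7} + 3\right) = U \frac{19}{7} = \frac{19 U}{7}$)
$37862 - B{\left(d,113 \right)} = 37862 - \frac{19}{7} \left(-12\right) = 37862 - - \frac{228}{7} = 37862 + \frac{228}{7} = \frac{265262}{7}$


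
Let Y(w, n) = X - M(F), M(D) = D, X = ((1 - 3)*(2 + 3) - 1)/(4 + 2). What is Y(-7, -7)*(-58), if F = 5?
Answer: 1189/3 ≈ 396.33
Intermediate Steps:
X = -11/6 (X = (-2*5 - 1)/6 = (-10 - 1)*(1/6) = -11*1/6 = -11/6 ≈ -1.8333)
Y(w, n) = -41/6 (Y(w, n) = -11/6 - 1*5 = -11/6 - 5 = -41/6)
Y(-7, -7)*(-58) = -41/6*(-58) = 1189/3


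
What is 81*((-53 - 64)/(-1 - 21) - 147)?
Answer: -252477/22 ≈ -11476.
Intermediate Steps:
81*((-53 - 64)/(-1 - 21) - 147) = 81*(-117/(-22) - 147) = 81*(-117*(-1/22) - 147) = 81*(117/22 - 147) = 81*(-3117/22) = -252477/22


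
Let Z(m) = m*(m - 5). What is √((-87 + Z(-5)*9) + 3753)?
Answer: 14*√21 ≈ 64.156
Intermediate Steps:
Z(m) = m*(-5 + m)
√((-87 + Z(-5)*9) + 3753) = √((-87 - 5*(-5 - 5)*9) + 3753) = √((-87 - 5*(-10)*9) + 3753) = √((-87 + 50*9) + 3753) = √((-87 + 450) + 3753) = √(363 + 3753) = √4116 = 14*√21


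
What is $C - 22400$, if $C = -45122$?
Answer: $-67522$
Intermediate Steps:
$C - 22400 = -45122 - 22400 = -67522$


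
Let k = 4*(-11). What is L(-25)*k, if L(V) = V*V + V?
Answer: -26400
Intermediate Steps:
k = -44
L(V) = V + V² (L(V) = V² + V = V + V²)
L(-25)*k = -25*(1 - 25)*(-44) = -25*(-24)*(-44) = 600*(-44) = -26400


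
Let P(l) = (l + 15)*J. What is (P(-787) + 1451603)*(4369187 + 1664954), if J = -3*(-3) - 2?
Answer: 8726568680059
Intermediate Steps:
J = 7 (J = 9 - 2 = 7)
P(l) = 105 + 7*l (P(l) = (l + 15)*7 = (15 + l)*7 = 105 + 7*l)
(P(-787) + 1451603)*(4369187 + 1664954) = ((105 + 7*(-787)) + 1451603)*(4369187 + 1664954) = ((105 - 5509) + 1451603)*6034141 = (-5404 + 1451603)*6034141 = 1446199*6034141 = 8726568680059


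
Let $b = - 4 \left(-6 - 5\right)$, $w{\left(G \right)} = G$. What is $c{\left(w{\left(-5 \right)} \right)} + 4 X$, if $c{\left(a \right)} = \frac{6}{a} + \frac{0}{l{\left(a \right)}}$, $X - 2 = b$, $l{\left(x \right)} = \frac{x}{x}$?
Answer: $\frac{914}{5} \approx 182.8$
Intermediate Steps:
$l{\left(x \right)} = 1$
$b = 44$ ($b = \left(-4\right) \left(-11\right) = 44$)
$X = 46$ ($X = 2 + 44 = 46$)
$c{\left(a \right)} = \frac{6}{a}$ ($c{\left(a \right)} = \frac{6}{a} + \frac{0}{1} = \frac{6}{a} + 0 \cdot 1 = \frac{6}{a} + 0 = \frac{6}{a}$)
$c{\left(w{\left(-5 \right)} \right)} + 4 X = \frac{6}{-5} + 4 \cdot 46 = 6 \left(- \frac{1}{5}\right) + 184 = - \frac{6}{5} + 184 = \frac{914}{5}$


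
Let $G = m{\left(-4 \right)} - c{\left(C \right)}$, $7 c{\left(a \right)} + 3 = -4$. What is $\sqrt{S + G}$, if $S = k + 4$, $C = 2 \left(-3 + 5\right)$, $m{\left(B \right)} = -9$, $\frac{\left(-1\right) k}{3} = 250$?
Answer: $i \sqrt{754} \approx 27.459 i$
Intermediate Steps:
$k = -750$ ($k = \left(-3\right) 250 = -750$)
$C = 4$ ($C = 2 \cdot 2 = 4$)
$c{\left(a \right)} = -1$ ($c{\left(a \right)} = - \frac{3}{7} + \frac{1}{7} \left(-4\right) = - \frac{3}{7} - \frac{4}{7} = -1$)
$G = -8$ ($G = -9 - -1 = -9 + 1 = -8$)
$S = -746$ ($S = -750 + 4 = -746$)
$\sqrt{S + G} = \sqrt{-746 - 8} = \sqrt{-754} = i \sqrt{754}$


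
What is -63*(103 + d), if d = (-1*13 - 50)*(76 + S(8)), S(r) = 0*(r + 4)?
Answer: 295155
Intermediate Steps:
S(r) = 0 (S(r) = 0*(4 + r) = 0)
d = -4788 (d = (-1*13 - 50)*(76 + 0) = (-13 - 50)*76 = -63*76 = -4788)
-63*(103 + d) = -63*(103 - 4788) = -63*(-4685) = 295155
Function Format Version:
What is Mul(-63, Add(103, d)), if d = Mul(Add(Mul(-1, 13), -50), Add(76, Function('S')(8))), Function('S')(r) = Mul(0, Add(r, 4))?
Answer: 295155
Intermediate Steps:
Function('S')(r) = 0 (Function('S')(r) = Mul(0, Add(4, r)) = 0)
d = -4788 (d = Mul(Add(Mul(-1, 13), -50), Add(76, 0)) = Mul(Add(-13, -50), 76) = Mul(-63, 76) = -4788)
Mul(-63, Add(103, d)) = Mul(-63, Add(103, -4788)) = Mul(-63, -4685) = 295155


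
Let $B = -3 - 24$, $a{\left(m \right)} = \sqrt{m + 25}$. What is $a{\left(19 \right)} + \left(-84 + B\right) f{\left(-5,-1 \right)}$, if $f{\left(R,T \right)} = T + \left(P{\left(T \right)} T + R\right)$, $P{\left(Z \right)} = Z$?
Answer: $555 + 2 \sqrt{11} \approx 561.63$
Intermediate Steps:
$a{\left(m \right)} = \sqrt{25 + m}$
$B = -27$ ($B = -3 - 24 = -27$)
$f{\left(R,T \right)} = R + T + T^{2}$ ($f{\left(R,T \right)} = T + \left(T T + R\right) = T + \left(T^{2} + R\right) = T + \left(R + T^{2}\right) = R + T + T^{2}$)
$a{\left(19 \right)} + \left(-84 + B\right) f{\left(-5,-1 \right)} = \sqrt{25 + 19} + \left(-84 - 27\right) \left(-5 - 1 + \left(-1\right)^{2}\right) = \sqrt{44} - 111 \left(-5 - 1 + 1\right) = 2 \sqrt{11} - -555 = 2 \sqrt{11} + 555 = 555 + 2 \sqrt{11}$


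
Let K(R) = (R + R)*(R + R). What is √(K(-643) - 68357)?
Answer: √1585439 ≈ 1259.1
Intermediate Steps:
K(R) = 4*R² (K(R) = (2*R)*(2*R) = 4*R²)
√(K(-643) - 68357) = √(4*(-643)² - 68357) = √(4*413449 - 68357) = √(1653796 - 68357) = √1585439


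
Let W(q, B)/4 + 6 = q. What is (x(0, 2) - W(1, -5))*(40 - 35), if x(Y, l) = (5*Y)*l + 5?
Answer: 125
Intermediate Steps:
x(Y, l) = 5 + 5*Y*l (x(Y, l) = 5*Y*l + 5 = 5 + 5*Y*l)
W(q, B) = -24 + 4*q
(x(0, 2) - W(1, -5))*(40 - 35) = ((5 + 5*0*2) - (-24 + 4*1))*(40 - 35) = ((5 + 0) - (-24 + 4))*5 = (5 - 1*(-20))*5 = (5 + 20)*5 = 25*5 = 125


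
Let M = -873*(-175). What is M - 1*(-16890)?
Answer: 169665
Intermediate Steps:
M = 152775
M - 1*(-16890) = 152775 - 1*(-16890) = 152775 + 16890 = 169665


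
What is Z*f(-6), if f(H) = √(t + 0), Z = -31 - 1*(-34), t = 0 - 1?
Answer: 3*I ≈ 3.0*I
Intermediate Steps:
t = -1
Z = 3 (Z = -31 + 34 = 3)
f(H) = I (f(H) = √(-1 + 0) = √(-1) = I)
Z*f(-6) = 3*I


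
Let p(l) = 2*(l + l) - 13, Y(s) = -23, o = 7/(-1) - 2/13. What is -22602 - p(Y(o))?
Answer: -22497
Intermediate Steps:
o = -93/13 (o = 7*(-1) - 2*1/13 = -7 - 2/13 = -93/13 ≈ -7.1538)
p(l) = -13 + 4*l (p(l) = 2*(2*l) - 13 = 4*l - 13 = -13 + 4*l)
-22602 - p(Y(o)) = -22602 - (-13 + 4*(-23)) = -22602 - (-13 - 92) = -22602 - 1*(-105) = -22602 + 105 = -22497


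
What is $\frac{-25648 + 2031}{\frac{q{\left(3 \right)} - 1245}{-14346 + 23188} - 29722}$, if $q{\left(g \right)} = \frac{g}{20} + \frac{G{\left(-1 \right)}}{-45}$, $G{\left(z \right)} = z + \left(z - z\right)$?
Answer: $\frac{1978309080}{2489714231} \approx 0.79459$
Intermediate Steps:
$G{\left(z \right)} = z$ ($G{\left(z \right)} = z + 0 = z$)
$q{\left(g \right)} = \frac{1}{45} + \frac{g}{20}$ ($q{\left(g \right)} = \frac{g}{20} - \frac{1}{-45} = g \frac{1}{20} - - \frac{1}{45} = \frac{g}{20} + \frac{1}{45} = \frac{1}{45} + \frac{g}{20}$)
$\frac{-25648 + 2031}{\frac{q{\left(3 \right)} - 1245}{-14346 + 23188} - 29722} = \frac{-25648 + 2031}{\frac{\left(\frac{1}{45} + \frac{1}{20} \cdot 3\right) - 1245}{-14346 + 23188} - 29722} = - \frac{23617}{\frac{\left(\frac{1}{45} + \frac{3}{20}\right) - 1245}{8842} - 29722} = - \frac{23617}{\left(\frac{31}{180} - 1245\right) \frac{1}{8842} - 29722} = - \frac{23617}{\left(- \frac{224069}{180}\right) \frac{1}{8842} - 29722} = - \frac{23617}{- \frac{224069}{1591560} - 29722} = - \frac{23617}{- \frac{47304570389}{1591560}} = \left(-23617\right) \left(- \frac{1591560}{47304570389}\right) = \frac{1978309080}{2489714231}$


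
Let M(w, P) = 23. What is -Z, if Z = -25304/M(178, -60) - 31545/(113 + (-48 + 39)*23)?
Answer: 1653041/2162 ≈ 764.59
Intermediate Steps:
Z = -1653041/2162 (Z = -25304/23 - 31545/(113 + (-48 + 39)*23) = -25304*1/23 - 31545/(113 - 9*23) = -25304/23 - 31545/(113 - 207) = -25304/23 - 31545/(-94) = -25304/23 - 31545*(-1/94) = -25304/23 + 31545/94 = -1653041/2162 ≈ -764.59)
-Z = -1*(-1653041/2162) = 1653041/2162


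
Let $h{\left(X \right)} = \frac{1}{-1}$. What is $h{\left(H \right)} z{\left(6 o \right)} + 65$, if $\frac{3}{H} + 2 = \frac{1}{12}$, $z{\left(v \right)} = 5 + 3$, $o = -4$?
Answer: $57$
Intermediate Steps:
$z{\left(v \right)} = 8$
$H = - \frac{36}{23}$ ($H = \frac{3}{-2 + \frac{1}{12}} = \frac{3}{- \frac{23}{12}} = 3 \left(- \frac{12}{23}\right) = - \frac{36}{23} \approx -1.5652$)
$h{\left(X \right)} = -1$
$h{\left(H \right)} z{\left(6 o \right)} + 65 = \left(-1\right) 8 + 65 = -8 + 65 = 57$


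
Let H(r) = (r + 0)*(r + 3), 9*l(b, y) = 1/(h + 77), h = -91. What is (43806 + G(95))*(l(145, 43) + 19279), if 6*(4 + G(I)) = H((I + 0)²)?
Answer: 7091436069512/27 ≈ 2.6265e+11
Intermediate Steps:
l(b, y) = -1/126 (l(b, y) = 1/(9*(-91 + 77)) = (⅑)/(-14) = (⅑)*(-1/14) = -1/126)
H(r) = r*(3 + r)
G(I) = -4 + I²*(3 + I²)/6 (G(I) = -4 + ((I + 0)²*(3 + (I + 0)²))/6 = -4 + (I²*(3 + I²))/6 = -4 + I²*(3 + I²)/6)
(43806 + G(95))*(l(145, 43) + 19279) = (43806 + (-4 + (⅙)*95²*(3 + 95²)))*(-1/126 + 19279) = (43806 + (-4 + (⅙)*9025*(3 + 9025)))*(2429153/126) = (43806 + (-4 + (⅙)*9025*9028))*(2429153/126) = (43806 + (-4 + 40738850/3))*(2429153/126) = (43806 + 40738838/3)*(2429153/126) = (40870256/3)*(2429153/126) = 7091436069512/27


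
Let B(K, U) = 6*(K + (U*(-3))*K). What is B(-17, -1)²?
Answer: 166464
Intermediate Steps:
B(K, U) = 6*K - 18*K*U (B(K, U) = 6*(K + (-3*U)*K) = 6*(K - 3*K*U) = 6*K - 18*K*U)
B(-17, -1)² = (6*(-17)*(1 - 3*(-1)))² = (6*(-17)*(1 + 3))² = (6*(-17)*4)² = (-408)² = 166464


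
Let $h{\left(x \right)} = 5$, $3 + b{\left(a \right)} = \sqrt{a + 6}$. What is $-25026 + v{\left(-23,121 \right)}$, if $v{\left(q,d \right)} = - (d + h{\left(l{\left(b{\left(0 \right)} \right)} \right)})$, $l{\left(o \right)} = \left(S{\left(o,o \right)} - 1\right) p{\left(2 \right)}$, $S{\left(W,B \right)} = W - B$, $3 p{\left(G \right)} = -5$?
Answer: $-25152$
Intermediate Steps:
$p{\left(G \right)} = - \frac{5}{3}$ ($p{\left(G \right)} = \frac{1}{3} \left(-5\right) = - \frac{5}{3}$)
$b{\left(a \right)} = -3 + \sqrt{6 + a}$ ($b{\left(a \right)} = -3 + \sqrt{a + 6} = -3 + \sqrt{6 + a}$)
$l{\left(o \right)} = \frac{5}{3}$ ($l{\left(o \right)} = \left(\left(o - o\right) - 1\right) \left(- \frac{5}{3}\right) = \left(0 - 1\right) \left(- \frac{5}{3}\right) = \left(-1\right) \left(- \frac{5}{3}\right) = \frac{5}{3}$)
$v{\left(q,d \right)} = -5 - d$ ($v{\left(q,d \right)} = - (d + 5) = - (5 + d) = -5 - d$)
$-25026 + v{\left(-23,121 \right)} = -25026 - 126 = -25152$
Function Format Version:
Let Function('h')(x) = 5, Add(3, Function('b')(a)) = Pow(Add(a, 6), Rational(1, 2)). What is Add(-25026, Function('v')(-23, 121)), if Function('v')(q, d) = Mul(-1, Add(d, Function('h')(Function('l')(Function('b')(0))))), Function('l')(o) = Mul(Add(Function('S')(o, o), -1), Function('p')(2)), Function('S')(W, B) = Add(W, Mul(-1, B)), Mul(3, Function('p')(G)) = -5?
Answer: -25152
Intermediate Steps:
Function('p')(G) = Rational(-5, 3) (Function('p')(G) = Mul(Rational(1, 3), -5) = Rational(-5, 3))
Function('b')(a) = Add(-3, Pow(Add(6, a), Rational(1, 2))) (Function('b')(a) = Add(-3, Pow(Add(a, 6), Rational(1, 2))) = Add(-3, Pow(Add(6, a), Rational(1, 2))))
Function('l')(o) = Rational(5, 3) (Function('l')(o) = Mul(Add(Add(o, Mul(-1, o)), -1), Rational(-5, 3)) = Mul(Add(0, -1), Rational(-5, 3)) = Mul(-1, Rational(-5, 3)) = Rational(5, 3))
Function('v')(q, d) = Add(-5, Mul(-1, d)) (Function('v')(q, d) = Mul(-1, Add(d, 5)) = Mul(-1, Add(5, d)) = Add(-5, Mul(-1, d)))
Add(-25026, Function('v')(-23, 121)) = Add(-25026, Add(-5, Mul(-1, 121))) = Add(-25026, Add(-5, -121)) = Add(-25026, -126) = -25152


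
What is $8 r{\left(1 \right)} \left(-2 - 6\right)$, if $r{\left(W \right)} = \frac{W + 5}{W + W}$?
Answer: $-192$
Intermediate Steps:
$r{\left(W \right)} = \frac{5 + W}{2 W}$
$8 r{\left(1 \right)} \left(-2 - 6\right) = 8 \frac{5 + 1}{2 \cdot 1} \left(-2 - 6\right) = 8 \cdot \frac{1}{2} \cdot 1 \cdot 6 \left(-2 - 6\right) = 8 \cdot 3 \left(-8\right) = 24 \left(-8\right) = -192$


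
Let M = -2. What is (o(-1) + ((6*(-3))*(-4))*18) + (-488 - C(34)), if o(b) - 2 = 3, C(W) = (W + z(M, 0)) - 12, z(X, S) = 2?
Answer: 789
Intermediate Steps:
C(W) = -10 + W (C(W) = (W + 2) - 12 = (2 + W) - 12 = -10 + W)
o(b) = 5 (o(b) = 2 + 3 = 5)
(o(-1) + ((6*(-3))*(-4))*18) + (-488 - C(34)) = (5 + ((6*(-3))*(-4))*18) + (-488 - (-10 + 34)) = (5 - 18*(-4)*18) + (-488 - 1*24) = (5 + 72*18) + (-488 - 24) = (5 + 1296) - 512 = 1301 - 512 = 789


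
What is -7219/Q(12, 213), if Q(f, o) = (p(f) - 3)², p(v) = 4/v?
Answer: -64971/64 ≈ -1015.2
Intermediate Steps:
Q(f, o) = (-3 + 4/f)² (Q(f, o) = (4/f - 3)² = (-3 + 4/f)²)
-7219/Q(12, 213) = -7219*144/(-4 + 3*12)² = -7219*144/(-4 + 36)² = -7219/((1/144)*32²) = -7219/((1/144)*1024) = -7219/64/9 = -7219*9/64 = -64971/64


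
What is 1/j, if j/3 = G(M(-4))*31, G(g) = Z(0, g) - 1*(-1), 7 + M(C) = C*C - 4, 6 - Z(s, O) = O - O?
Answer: 1/651 ≈ 0.0015361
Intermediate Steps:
Z(s, O) = 6 (Z(s, O) = 6 - (O - O) = 6 - 1*0 = 6 + 0 = 6)
M(C) = -11 + C² (M(C) = -7 + (C*C - 4) = -7 + (C² - 4) = -7 + (-4 + C²) = -11 + C²)
G(g) = 7 (G(g) = 6 - 1*(-1) = 6 + 1 = 7)
j = 651 (j = 3*(7*31) = 3*217 = 651)
1/j = 1/651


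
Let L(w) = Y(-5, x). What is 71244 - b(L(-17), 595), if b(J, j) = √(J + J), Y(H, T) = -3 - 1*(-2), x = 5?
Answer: 71244 - I*√2 ≈ 71244.0 - 1.4142*I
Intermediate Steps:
Y(H, T) = -1 (Y(H, T) = -3 + 2 = -1)
L(w) = -1
b(J, j) = √2*√J (b(J, j) = √(2*J) = √2*√J)
71244 - b(L(-17), 595) = 71244 - √2*√(-1) = 71244 - √2*I = 71244 - I*√2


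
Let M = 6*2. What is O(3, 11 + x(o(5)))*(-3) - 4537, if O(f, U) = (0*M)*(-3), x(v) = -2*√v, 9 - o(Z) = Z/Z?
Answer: -4537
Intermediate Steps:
o(Z) = 8 (o(Z) = 9 - Z/Z = 9 - 1*1 = 9 - 1 = 8)
M = 12
O(f, U) = 0 (O(f, U) = (0*12)*(-3) = 0*(-3) = 0)
O(3, 11 + x(o(5)))*(-3) - 4537 = 0*(-3) - 4537 = 0 - 4537 = -4537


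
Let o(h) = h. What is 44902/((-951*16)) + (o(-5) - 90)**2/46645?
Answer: -10300681/3735528 ≈ -2.7575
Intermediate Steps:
44902/((-951*16)) + (o(-5) - 90)**2/46645 = 44902/((-951*16)) + (-5 - 90)**2/46645 = 44902/(-15216) + (-95)**2*(1/46645) = 44902*(-1/15216) + 9025*(1/46645) = -22451/7608 + 95/491 = -10300681/3735528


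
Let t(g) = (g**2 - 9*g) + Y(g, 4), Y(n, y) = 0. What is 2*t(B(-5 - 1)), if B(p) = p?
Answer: 180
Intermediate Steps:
t(g) = g**2 - 9*g (t(g) = (g**2 - 9*g) + 0 = g**2 - 9*g)
2*t(B(-5 - 1)) = 2*((-5 - 1)*(-9 + (-5 - 1))) = 2*(-6*(-9 - 6)) = 2*(-6*(-15)) = 2*90 = 180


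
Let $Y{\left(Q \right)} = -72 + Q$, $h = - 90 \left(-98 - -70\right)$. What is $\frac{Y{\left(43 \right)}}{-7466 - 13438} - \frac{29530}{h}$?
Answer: $- \frac{5143517}{438984} \approx -11.717$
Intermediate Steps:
$h = 2520$ ($h = - 90 \left(-98 + 70\right) = \left(-90\right) \left(-28\right) = 2520$)
$\frac{Y{\left(43 \right)}}{-7466 - 13438} - \frac{29530}{h} = \frac{-72 + 43}{-7466 - 13438} - \frac{29530}{2520} = - \frac{29}{-7466 - 13438} - \frac{2953}{252} = - \frac{29}{-20904} - \frac{2953}{252} = \left(-29\right) \left(- \frac{1}{20904}\right) - \frac{2953}{252} = \frac{29}{20904} - \frac{2953}{252} = - \frac{5143517}{438984}$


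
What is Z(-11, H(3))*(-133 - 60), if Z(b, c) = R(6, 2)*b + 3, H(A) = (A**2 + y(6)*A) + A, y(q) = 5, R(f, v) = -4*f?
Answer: -51531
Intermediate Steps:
H(A) = A**2 + 6*A (H(A) = (A**2 + 5*A) + A = A**2 + 6*A)
Z(b, c) = 3 - 24*b (Z(b, c) = (-4*6)*b + 3 = -24*b + 3 = 3 - 24*b)
Z(-11, H(3))*(-133 - 60) = (3 - 24*(-11))*(-133 - 60) = (3 + 264)*(-193) = 267*(-193) = -51531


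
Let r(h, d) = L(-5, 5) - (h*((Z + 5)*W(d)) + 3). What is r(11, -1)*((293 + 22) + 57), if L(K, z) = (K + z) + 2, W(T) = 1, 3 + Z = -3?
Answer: 3720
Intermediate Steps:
Z = -6 (Z = -3 - 3 = -6)
L(K, z) = 2 + K + z
r(h, d) = -1 + h (r(h, d) = (2 - 5 + 5) - (h*((-6 + 5)*1) + 3) = 2 - (h*(-1*1) + 3) = 2 - (h*(-1) + 3) = 2 - (-h + 3) = 2 - (3 - h) = 2 + (-3 + h) = -1 + h)
r(11, -1)*((293 + 22) + 57) = (-1 + 11)*((293 + 22) + 57) = 10*(315 + 57) = 10*372 = 3720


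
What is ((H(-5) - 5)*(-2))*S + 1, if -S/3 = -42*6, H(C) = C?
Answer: 15121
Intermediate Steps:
S = 756 (S = -(-21)*6*6 = -(-21)*36 = -3*(-252) = 756)
((H(-5) - 5)*(-2))*S + 1 = ((-5 - 5)*(-2))*756 + 1 = -10*(-2)*756 + 1 = 20*756 + 1 = 15120 + 1 = 15121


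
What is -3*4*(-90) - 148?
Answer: 932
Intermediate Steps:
-3*4*(-90) - 148 = -1*12*(-90) - 148 = -12*(-90) - 148 = 1080 - 148 = 932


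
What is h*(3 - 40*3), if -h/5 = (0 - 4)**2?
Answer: 9360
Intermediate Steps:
h = -80 (h = -5*(0 - 4)**2 = -5*(-4)**2 = -5*16 = -80)
h*(3 - 40*3) = -80*(3 - 40*3) = -80*(3 - 120) = -80*(-117) = 9360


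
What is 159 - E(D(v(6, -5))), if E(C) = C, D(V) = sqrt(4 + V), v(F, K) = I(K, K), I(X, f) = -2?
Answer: 159 - sqrt(2) ≈ 157.59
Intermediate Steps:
v(F, K) = -2
159 - E(D(v(6, -5))) = 159 - sqrt(4 - 2) = 159 - sqrt(2)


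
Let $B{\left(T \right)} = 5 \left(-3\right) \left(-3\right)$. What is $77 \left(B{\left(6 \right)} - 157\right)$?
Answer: $-8624$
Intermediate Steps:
$B{\left(T \right)} = 45$ ($B{\left(T \right)} = \left(-15\right) \left(-3\right) = 45$)
$77 \left(B{\left(6 \right)} - 157\right) = 77 \left(45 - 157\right) = 77 \left(-112\right) = -8624$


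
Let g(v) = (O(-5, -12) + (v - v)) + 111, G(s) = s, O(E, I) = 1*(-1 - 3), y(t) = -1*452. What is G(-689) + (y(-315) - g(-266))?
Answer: -1248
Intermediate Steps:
y(t) = -452
O(E, I) = -4 (O(E, I) = 1*(-4) = -4)
g(v) = 107 (g(v) = (-4 + (v - v)) + 111 = (-4 + 0) + 111 = -4 + 111 = 107)
G(-689) + (y(-315) - g(-266)) = -689 + (-452 - 1*107) = -689 + (-452 - 107) = -689 - 559 = -1248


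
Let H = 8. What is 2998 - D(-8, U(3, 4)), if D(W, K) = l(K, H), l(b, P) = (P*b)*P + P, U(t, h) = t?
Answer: 2798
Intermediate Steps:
l(b, P) = P + b*P² (l(b, P) = b*P² + P = P + b*P²)
D(W, K) = 8 + 64*K (D(W, K) = 8*(1 + 8*K) = 8 + 64*K)
2998 - D(-8, U(3, 4)) = 2998 - (8 + 64*3) = 2998 - (8 + 192) = 2998 - 1*200 = 2998 - 200 = 2798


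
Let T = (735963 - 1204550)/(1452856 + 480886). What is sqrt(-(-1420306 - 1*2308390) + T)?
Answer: sqrt(13942928768045533990)/1933742 ≈ 1931.0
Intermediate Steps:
T = -468587/1933742 ≈ -0.24232
sqrt(-(-1420306 - 1*2308390) + T) = sqrt(-(-1420306 - 1*2308390) - 468587/1933742) = sqrt(-(-1420306 - 2308390) - 468587/1933742) = sqrt(-1*(-3728696) - 468587/1933742) = sqrt(3728696 - 468587/1933742) = sqrt(7210335591845/1933742) = sqrt(13942928768045533990)/1933742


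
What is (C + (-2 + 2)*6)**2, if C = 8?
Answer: 64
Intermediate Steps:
(C + (-2 + 2)*6)**2 = (8 + (-2 + 2)*6)**2 = (8 + 0*6)**2 = (8 + 0)**2 = 8**2 = 64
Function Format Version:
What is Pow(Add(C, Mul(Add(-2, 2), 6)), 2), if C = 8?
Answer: 64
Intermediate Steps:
Pow(Add(C, Mul(Add(-2, 2), 6)), 2) = Pow(Add(8, Mul(Add(-2, 2), 6)), 2) = Pow(Add(8, Mul(0, 6)), 2) = Pow(Add(8, 0), 2) = Pow(8, 2) = 64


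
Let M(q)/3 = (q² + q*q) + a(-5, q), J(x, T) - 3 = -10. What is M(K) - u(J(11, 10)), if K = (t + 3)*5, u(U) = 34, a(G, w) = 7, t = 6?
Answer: 12137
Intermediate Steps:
J(x, T) = -7 (J(x, T) = 3 - 10 = -7)
K = 45 (K = (6 + 3)*5 = 9*5 = 45)
M(q) = 21 + 6*q² (M(q) = 3*((q² + q*q) + 7) = 3*((q² + q²) + 7) = 3*(2*q² + 7) = 3*(7 + 2*q²) = 21 + 6*q²)
M(K) - u(J(11, 10)) = (21 + 6*45²) - 1*34 = (21 + 6*2025) - 34 = (21 + 12150) - 34 = 12171 - 34 = 12137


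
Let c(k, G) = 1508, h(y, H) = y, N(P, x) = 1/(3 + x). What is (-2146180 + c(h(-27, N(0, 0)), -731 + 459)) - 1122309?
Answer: -3266981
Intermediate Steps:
(-2146180 + c(h(-27, N(0, 0)), -731 + 459)) - 1122309 = (-2146180 + 1508) - 1122309 = -2144672 - 1122309 = -3266981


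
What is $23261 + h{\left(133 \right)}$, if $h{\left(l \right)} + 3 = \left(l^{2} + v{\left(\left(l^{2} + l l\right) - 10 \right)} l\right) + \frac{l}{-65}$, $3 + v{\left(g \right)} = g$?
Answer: $\frac{308391847}{65} \approx 4.7445 \cdot 10^{6}$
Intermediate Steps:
$v{\left(g \right)} = -3 + g$
$h{\left(l \right)} = -3 + l^{2} - \frac{l}{65} + l \left(-13 + 2 l^{2}\right)$ ($h{\left(l \right)} = -3 + \left(\left(l^{2} + \left(-3 - \left(10 - l^{2} - l l\right)\right) l\right) + \frac{l}{-65}\right) = -3 + \left(\left(l^{2} + \left(-3 + \left(\left(l^{2} + l^{2}\right) - 10\right)\right) l\right) + l \left(- \frac{1}{65}\right)\right) = -3 - \left(- l^{2} + \frac{l}{65} - \left(-3 + \left(2 l^{2} - 10\right)\right) l\right) = -3 - \left(- l^{2} + \frac{l}{65} - \left(-3 + \left(-10 + 2 l^{2}\right)\right) l\right) = -3 - \left(- l^{2} + \frac{l}{65} - \left(-13 + 2 l^{2}\right) l\right) = -3 - \left(- l^{2} + \frac{l}{65} - l \left(-13 + 2 l^{2}\right)\right) = -3 + \left(l^{2} - \frac{l}{65} + l \left(-13 + 2 l^{2}\right)\right) = -3 + l^{2} - \frac{l}{65} + l \left(-13 + 2 l^{2}\right)$)
$23261 + h{\left(133 \right)} = 23261 + \left(-3 + 133^{2} + 2 \cdot 133^{3} - \frac{112518}{65}\right) = 23261 + \left(-3 + 17689 + 2 \cdot 2352637 - \frac{112518}{65}\right) = 23261 + \left(-3 + 17689 + 4705274 - \frac{112518}{65}\right) = 23261 + \frac{306879882}{65} = \frac{308391847}{65}$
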